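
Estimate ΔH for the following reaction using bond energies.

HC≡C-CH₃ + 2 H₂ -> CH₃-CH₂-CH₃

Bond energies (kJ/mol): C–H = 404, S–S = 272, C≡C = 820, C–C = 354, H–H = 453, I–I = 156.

ΔH ≈ −244 kJ

Bonds broken (reactants):
  C≡C: 1 × 820 = 820
  C–C: 1 × 354 = 354
  C–H: 4 × 404 = 1616
  H–H: 2 × 453 = 906
  Σ(broken) = 3696 kJ
Bonds formed (products):
  C–C: 2 × 354 = 708
  C–H: 8 × 404 = 3232
  Σ(formed) = 3940 kJ
ΔH = Σ(broken) − Σ(formed) = 3696 − 3940 = −244 kJ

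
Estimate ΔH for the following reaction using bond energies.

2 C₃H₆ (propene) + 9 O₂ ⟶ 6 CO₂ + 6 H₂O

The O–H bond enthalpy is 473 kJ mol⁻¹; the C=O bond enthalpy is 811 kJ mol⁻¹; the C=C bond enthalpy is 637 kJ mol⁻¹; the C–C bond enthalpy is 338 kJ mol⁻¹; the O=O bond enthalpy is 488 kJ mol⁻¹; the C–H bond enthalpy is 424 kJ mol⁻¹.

ΔH ≈ −3978 kJ

Bonds broken (reactants):
  C–C: 2 × 338 = 676
  C–H: 12 × 424 = 5088
  C=C: 2 × 637 = 1274
  O=O: 9 × 488 = 4392
  Σ(broken) = 11430 kJ
Bonds formed (products):
  C=O: 12 × 811 = 9732
  O–H: 12 × 473 = 5676
  Σ(formed) = 15408 kJ
ΔH = Σ(broken) − Σ(formed) = 11430 − 15408 = −3978 kJ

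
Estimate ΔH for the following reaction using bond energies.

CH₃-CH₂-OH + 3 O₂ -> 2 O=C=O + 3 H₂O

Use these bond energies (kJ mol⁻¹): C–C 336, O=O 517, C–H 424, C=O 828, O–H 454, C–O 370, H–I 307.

Bonds broken (reactants):
  C–C: 1 × 336 = 336
  C–H: 5 × 424 = 2120
  C–O: 1 × 370 = 370
  O–H: 1 × 454 = 454
  O=O: 3 × 517 = 1551
  Σ(broken) = 4831 kJ
Bonds formed (products):
  C=O: 4 × 828 = 3312
  O–H: 6 × 454 = 2724
  Σ(formed) = 6036 kJ
ΔH = Σ(broken) − Σ(formed) = 4831 − 6036 = −1205 kJ

ΔH ≈ −1205 kJ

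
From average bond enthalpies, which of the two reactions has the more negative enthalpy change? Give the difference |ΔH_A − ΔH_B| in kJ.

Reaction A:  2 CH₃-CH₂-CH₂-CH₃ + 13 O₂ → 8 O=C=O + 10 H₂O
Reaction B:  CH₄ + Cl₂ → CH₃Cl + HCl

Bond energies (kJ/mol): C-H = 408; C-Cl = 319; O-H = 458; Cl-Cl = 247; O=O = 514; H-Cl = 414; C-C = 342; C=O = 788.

Reaction A:
  Bonds broken (reactants):
    C-C: 6 × 342 = 2052
    C-H: 20 × 408 = 8160
    O=O: 13 × 514 = 6682
    Σ(broken) = 16894 kJ
  Bonds formed (products):
    C=O: 16 × 788 = 12608
    O-H: 20 × 458 = 9160
    Σ(formed) = 21768 kJ
  ΔH_A = 16894 − 21768 = −4874 kJ
Reaction B:
  Bonds broken (reactants):
    C-H: 4 × 408 = 1632
    Cl-Cl: 1 × 247 = 247
    Σ(broken) = 1879 kJ
  Bonds formed (products):
    C-Cl: 1 × 319 = 319
    C-H: 3 × 408 = 1224
    H-Cl: 1 × 414 = 414
    Σ(formed) = 1957 kJ
  ΔH_B = 1879 − 1957 = −78 kJ
ΔH_A − ΔH_B = −4796 kJ, so reaction A has the more negative ΔH; |ΔH_A − ΔH_B| = 4796 kJ.

Reaction A, by 4796 kJ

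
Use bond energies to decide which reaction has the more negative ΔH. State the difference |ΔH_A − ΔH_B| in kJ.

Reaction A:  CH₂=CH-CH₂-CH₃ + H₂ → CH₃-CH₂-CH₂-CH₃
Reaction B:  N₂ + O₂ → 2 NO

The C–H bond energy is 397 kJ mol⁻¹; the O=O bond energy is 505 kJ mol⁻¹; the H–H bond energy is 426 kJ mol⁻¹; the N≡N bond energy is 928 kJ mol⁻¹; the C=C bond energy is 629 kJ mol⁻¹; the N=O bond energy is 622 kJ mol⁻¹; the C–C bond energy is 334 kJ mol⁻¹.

Reaction A:
  Bonds broken (reactants):
    C–C: 2 × 334 = 668
    C–H: 8 × 397 = 3176
    C=C: 1 × 629 = 629
    H–H: 1 × 426 = 426
    Σ(broken) = 4899 kJ
  Bonds formed (products):
    C–C: 3 × 334 = 1002
    C–H: 10 × 397 = 3970
    Σ(formed) = 4972 kJ
  ΔH_A = 4899 − 4972 = −73 kJ
Reaction B:
  Bonds broken (reactants):
    N≡N: 1 × 928 = 928
    O=O: 1 × 505 = 505
    Σ(broken) = 1433 kJ
  Bonds formed (products):
    N=O: 2 × 622 = 1244
    Σ(formed) = 1244 kJ
  ΔH_B = 1433 − 1244 = +189 kJ
ΔH_A − ΔH_B = −262 kJ, so reaction A has the more negative ΔH; |ΔH_A − ΔH_B| = 262 kJ.

Reaction A, by 262 kJ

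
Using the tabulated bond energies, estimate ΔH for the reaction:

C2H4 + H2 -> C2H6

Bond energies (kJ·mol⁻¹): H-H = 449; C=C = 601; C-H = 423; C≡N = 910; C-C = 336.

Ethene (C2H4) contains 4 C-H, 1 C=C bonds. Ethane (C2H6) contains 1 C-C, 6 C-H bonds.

ΔH ≈ −132 kJ

Bonds broken (reactants):
  C-H: 4 × 423 = 1692
  C=C: 1 × 601 = 601
  H-H: 1 × 449 = 449
  Σ(broken) = 2742 kJ
Bonds formed (products):
  C-C: 1 × 336 = 336
  C-H: 6 × 423 = 2538
  Σ(formed) = 2874 kJ
ΔH = Σ(broken) − Σ(formed) = 2742 − 2874 = −132 kJ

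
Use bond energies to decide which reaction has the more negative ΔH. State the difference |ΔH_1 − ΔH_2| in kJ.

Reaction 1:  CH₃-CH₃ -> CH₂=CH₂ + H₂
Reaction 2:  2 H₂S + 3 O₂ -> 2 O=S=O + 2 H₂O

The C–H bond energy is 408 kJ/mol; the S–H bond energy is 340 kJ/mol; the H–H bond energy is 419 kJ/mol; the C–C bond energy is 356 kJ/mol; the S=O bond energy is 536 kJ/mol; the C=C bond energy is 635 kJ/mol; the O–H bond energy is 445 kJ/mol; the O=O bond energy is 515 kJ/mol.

Reaction 1:
  Bonds broken (reactants):
    C–C: 1 × 356 = 356
    C–H: 6 × 408 = 2448
    Σ(broken) = 2804 kJ
  Bonds formed (products):
    C–H: 4 × 408 = 1632
    C=C: 1 × 635 = 635
    H–H: 1 × 419 = 419
    Σ(formed) = 2686 kJ
  ΔH_1 = 2804 − 2686 = +118 kJ
Reaction 2:
  Bonds broken (reactants):
    O=O: 3 × 515 = 1545
    S–H: 4 × 340 = 1360
    Σ(broken) = 2905 kJ
  Bonds formed (products):
    O–H: 4 × 445 = 1780
    S=O: 4 × 536 = 2144
    Σ(formed) = 3924 kJ
  ΔH_2 = 2905 − 3924 = −1019 kJ
ΔH_1 − ΔH_2 = +1137 kJ, so reaction 2 has the more negative ΔH; |ΔH_1 − ΔH_2| = 1137 kJ.

Reaction 2, by 1137 kJ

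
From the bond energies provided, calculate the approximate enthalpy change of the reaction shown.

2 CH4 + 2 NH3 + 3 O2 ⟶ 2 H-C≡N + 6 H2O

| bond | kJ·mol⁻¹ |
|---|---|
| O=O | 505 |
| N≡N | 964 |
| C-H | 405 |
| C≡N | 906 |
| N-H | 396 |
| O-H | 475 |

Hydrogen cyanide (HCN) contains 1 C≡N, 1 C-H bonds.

Bonds broken (reactants):
  C-H: 8 × 405 = 3240
  N-H: 6 × 396 = 2376
  O=O: 3 × 505 = 1515
  Σ(broken) = 7131 kJ
Bonds formed (products):
  C≡N: 2 × 906 = 1812
  C-H: 2 × 405 = 810
  O-H: 12 × 475 = 5700
  Σ(formed) = 8322 kJ
ΔH = Σ(broken) − Σ(formed) = 7131 − 8322 = −1191 kJ

ΔH ≈ −1191 kJ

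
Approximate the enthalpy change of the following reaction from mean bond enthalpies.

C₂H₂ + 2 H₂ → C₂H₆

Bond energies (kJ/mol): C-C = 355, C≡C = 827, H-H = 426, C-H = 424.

Bonds broken (reactants):
  C≡C: 1 × 827 = 827
  C-H: 2 × 424 = 848
  H-H: 2 × 426 = 852
  Σ(broken) = 2527 kJ
Bonds formed (products):
  C-C: 1 × 355 = 355
  C-H: 6 × 424 = 2544
  Σ(formed) = 2899 kJ
ΔH = Σ(broken) − Σ(formed) = 2527 − 2899 = −372 kJ

ΔH ≈ −372 kJ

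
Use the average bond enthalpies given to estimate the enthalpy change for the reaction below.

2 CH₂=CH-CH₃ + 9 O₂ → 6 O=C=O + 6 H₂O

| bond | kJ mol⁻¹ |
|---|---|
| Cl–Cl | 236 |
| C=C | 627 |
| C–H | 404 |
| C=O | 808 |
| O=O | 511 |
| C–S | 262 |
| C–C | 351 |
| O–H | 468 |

Bonds broken (reactants):
  C–C: 2 × 351 = 702
  C–H: 12 × 404 = 4848
  C=C: 2 × 627 = 1254
  O=O: 9 × 511 = 4599
  Σ(broken) = 11403 kJ
Bonds formed (products):
  C=O: 12 × 808 = 9696
  O–H: 12 × 468 = 5616
  Σ(formed) = 15312 kJ
ΔH = Σ(broken) − Σ(formed) = 11403 − 15312 = −3909 kJ

ΔH ≈ −3909 kJ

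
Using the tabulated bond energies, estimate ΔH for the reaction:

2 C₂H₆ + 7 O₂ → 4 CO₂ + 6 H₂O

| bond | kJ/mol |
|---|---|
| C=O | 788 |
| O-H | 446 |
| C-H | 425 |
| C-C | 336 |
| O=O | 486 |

ΔH ≈ −2482 kJ

Bonds broken (reactants):
  C-C: 2 × 336 = 672
  C-H: 12 × 425 = 5100
  O=O: 7 × 486 = 3402
  Σ(broken) = 9174 kJ
Bonds formed (products):
  C=O: 8 × 788 = 6304
  O-H: 12 × 446 = 5352
  Σ(formed) = 11656 kJ
ΔH = Σ(broken) − Σ(formed) = 9174 − 11656 = −2482 kJ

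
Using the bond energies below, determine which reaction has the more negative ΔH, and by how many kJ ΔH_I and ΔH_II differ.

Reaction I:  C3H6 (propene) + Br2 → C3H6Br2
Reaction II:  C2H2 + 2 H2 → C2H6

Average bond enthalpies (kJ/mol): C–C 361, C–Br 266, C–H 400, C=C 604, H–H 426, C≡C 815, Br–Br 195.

Reaction I:
  Bonds broken (reactants):
    Br–Br: 1 × 195 = 195
    C–C: 1 × 361 = 361
    C–H: 6 × 400 = 2400
    C=C: 1 × 604 = 604
    Σ(broken) = 3560 kJ
  Bonds formed (products):
    C–Br: 2 × 266 = 532
    C–C: 2 × 361 = 722
    C–H: 6 × 400 = 2400
    Σ(formed) = 3654 kJ
  ΔH_I = 3560 − 3654 = −94 kJ
Reaction II:
  Bonds broken (reactants):
    C≡C: 1 × 815 = 815
    C–H: 2 × 400 = 800
    H–H: 2 × 426 = 852
    Σ(broken) = 2467 kJ
  Bonds formed (products):
    C–C: 1 × 361 = 361
    C–H: 6 × 400 = 2400
    Σ(formed) = 2761 kJ
  ΔH_II = 2467 − 2761 = −294 kJ
ΔH_I − ΔH_II = +200 kJ, so reaction II has the more negative ΔH; |ΔH_I − ΔH_II| = 200 kJ.

Reaction II, by 200 kJ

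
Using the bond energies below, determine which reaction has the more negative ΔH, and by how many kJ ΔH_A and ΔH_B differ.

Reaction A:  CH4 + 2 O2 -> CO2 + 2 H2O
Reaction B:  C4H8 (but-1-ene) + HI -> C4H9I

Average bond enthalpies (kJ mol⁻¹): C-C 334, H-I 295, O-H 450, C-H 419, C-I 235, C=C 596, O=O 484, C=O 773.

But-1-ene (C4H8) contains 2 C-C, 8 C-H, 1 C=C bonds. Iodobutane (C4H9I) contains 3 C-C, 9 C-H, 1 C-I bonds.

Reaction A:
  Bonds broken (reactants):
    C-H: 4 × 419 = 1676
    O=O: 2 × 484 = 968
    Σ(broken) = 2644 kJ
  Bonds formed (products):
    C=O: 2 × 773 = 1546
    O-H: 4 × 450 = 1800
    Σ(formed) = 3346 kJ
  ΔH_A = 2644 − 3346 = −702 kJ
Reaction B:
  Bonds broken (reactants):
    C-C: 2 × 334 = 668
    C-H: 8 × 419 = 3352
    C=C: 1 × 596 = 596
    H-I: 1 × 295 = 295
    Σ(broken) = 4911 kJ
  Bonds formed (products):
    C-C: 3 × 334 = 1002
    C-H: 9 × 419 = 3771
    C-I: 1 × 235 = 235
    Σ(formed) = 5008 kJ
  ΔH_B = 4911 − 5008 = −97 kJ
ΔH_A − ΔH_B = −605 kJ, so reaction A has the more negative ΔH; |ΔH_A − ΔH_B| = 605 kJ.

Reaction A, by 605 kJ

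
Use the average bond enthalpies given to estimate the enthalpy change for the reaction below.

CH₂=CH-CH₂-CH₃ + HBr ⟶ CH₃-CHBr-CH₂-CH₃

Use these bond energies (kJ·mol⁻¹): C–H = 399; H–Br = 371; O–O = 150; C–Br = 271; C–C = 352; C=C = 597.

Bonds broken (reactants):
  C–C: 2 × 352 = 704
  C–H: 8 × 399 = 3192
  C=C: 1 × 597 = 597
  H–Br: 1 × 371 = 371
  Σ(broken) = 4864 kJ
Bonds formed (products):
  C–Br: 1 × 271 = 271
  C–C: 3 × 352 = 1056
  C–H: 9 × 399 = 3591
  Σ(formed) = 4918 kJ
ΔH = Σ(broken) − Σ(formed) = 4864 − 4918 = −54 kJ

ΔH ≈ −54 kJ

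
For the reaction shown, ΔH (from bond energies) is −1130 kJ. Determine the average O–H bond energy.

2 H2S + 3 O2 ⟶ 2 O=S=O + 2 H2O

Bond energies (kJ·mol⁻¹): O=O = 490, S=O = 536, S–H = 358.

Let D be the O–H bond energy.
Σ(broken) = 3×490 + 4×358 = 2902
Σ(formed) = 4×D + 4×536 = 2144 + 4D
ΔH = Σ(broken) − Σ(formed) = (2902) − (2144 + 4D) = +758 − 4D
Setting this equal to −1130 kJ gives 4D = 1888, so D = 472 kJ/mol.

D(O–H) ≈ 472 kJ/mol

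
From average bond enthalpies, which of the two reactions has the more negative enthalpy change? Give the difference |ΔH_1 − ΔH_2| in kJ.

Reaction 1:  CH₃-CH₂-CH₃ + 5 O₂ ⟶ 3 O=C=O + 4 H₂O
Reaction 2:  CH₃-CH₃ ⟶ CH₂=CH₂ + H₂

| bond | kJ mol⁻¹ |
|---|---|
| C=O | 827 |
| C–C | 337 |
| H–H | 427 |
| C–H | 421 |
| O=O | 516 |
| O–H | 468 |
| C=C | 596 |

Reaction 1:
  Bonds broken (reactants):
    C–C: 2 × 337 = 674
    C–H: 8 × 421 = 3368
    O=O: 5 × 516 = 2580
    Σ(broken) = 6622 kJ
  Bonds formed (products):
    C=O: 6 × 827 = 4962
    O–H: 8 × 468 = 3744
    Σ(formed) = 8706 kJ
  ΔH_1 = 6622 − 8706 = −2084 kJ
Reaction 2:
  Bonds broken (reactants):
    C–C: 1 × 337 = 337
    C–H: 6 × 421 = 2526
    Σ(broken) = 2863 kJ
  Bonds formed (products):
    C–H: 4 × 421 = 1684
    C=C: 1 × 596 = 596
    H–H: 1 × 427 = 427
    Σ(formed) = 2707 kJ
  ΔH_2 = 2863 − 2707 = +156 kJ
ΔH_1 − ΔH_2 = −2240 kJ, so reaction 1 has the more negative ΔH; |ΔH_1 − ΔH_2| = 2240 kJ.

Reaction 1, by 2240 kJ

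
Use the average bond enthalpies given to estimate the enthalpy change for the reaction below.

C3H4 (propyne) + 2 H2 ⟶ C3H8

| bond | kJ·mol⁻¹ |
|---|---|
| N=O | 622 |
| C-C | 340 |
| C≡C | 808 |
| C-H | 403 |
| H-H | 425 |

ΔH ≈ −294 kJ

Bonds broken (reactants):
  C≡C: 1 × 808 = 808
  C-C: 1 × 340 = 340
  C-H: 4 × 403 = 1612
  H-H: 2 × 425 = 850
  Σ(broken) = 3610 kJ
Bonds formed (products):
  C-C: 2 × 340 = 680
  C-H: 8 × 403 = 3224
  Σ(formed) = 3904 kJ
ΔH = Σ(broken) − Σ(formed) = 3610 − 3904 = −294 kJ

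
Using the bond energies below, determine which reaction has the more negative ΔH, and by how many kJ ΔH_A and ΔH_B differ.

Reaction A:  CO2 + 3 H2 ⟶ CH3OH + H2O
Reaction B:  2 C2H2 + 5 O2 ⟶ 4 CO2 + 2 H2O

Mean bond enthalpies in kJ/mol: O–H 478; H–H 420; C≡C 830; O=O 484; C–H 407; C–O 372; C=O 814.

Reaction B, by 2577 kJ

Reaction A:
  Bonds broken (reactants):
    C=O: 2 × 814 = 1628
    H–H: 3 × 420 = 1260
    Σ(broken) = 2888 kJ
  Bonds formed (products):
    C–H: 3 × 407 = 1221
    C–O: 1 × 372 = 372
    O–H: 3 × 478 = 1434
    Σ(formed) = 3027 kJ
  ΔH_A = 2888 − 3027 = −139 kJ
Reaction B:
  Bonds broken (reactants):
    C≡C: 2 × 830 = 1660
    C–H: 4 × 407 = 1628
    O=O: 5 × 484 = 2420
    Σ(broken) = 5708 kJ
  Bonds formed (products):
    C=O: 8 × 814 = 6512
    O–H: 4 × 478 = 1912
    Σ(formed) = 8424 kJ
  ΔH_B = 5708 − 8424 = −2716 kJ
ΔH_A − ΔH_B = +2577 kJ, so reaction B has the more negative ΔH; |ΔH_A − ΔH_B| = 2577 kJ.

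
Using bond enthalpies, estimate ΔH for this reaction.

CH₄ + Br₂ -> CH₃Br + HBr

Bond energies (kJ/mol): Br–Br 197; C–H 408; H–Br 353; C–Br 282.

Bonds broken (reactants):
  Br–Br: 1 × 197 = 197
  C–H: 4 × 408 = 1632
  Σ(broken) = 1829 kJ
Bonds formed (products):
  C–Br: 1 × 282 = 282
  C–H: 3 × 408 = 1224
  H–Br: 1 × 353 = 353
  Σ(formed) = 1859 kJ
ΔH = Σ(broken) − Σ(formed) = 1829 − 1859 = −30 kJ

ΔH ≈ −30 kJ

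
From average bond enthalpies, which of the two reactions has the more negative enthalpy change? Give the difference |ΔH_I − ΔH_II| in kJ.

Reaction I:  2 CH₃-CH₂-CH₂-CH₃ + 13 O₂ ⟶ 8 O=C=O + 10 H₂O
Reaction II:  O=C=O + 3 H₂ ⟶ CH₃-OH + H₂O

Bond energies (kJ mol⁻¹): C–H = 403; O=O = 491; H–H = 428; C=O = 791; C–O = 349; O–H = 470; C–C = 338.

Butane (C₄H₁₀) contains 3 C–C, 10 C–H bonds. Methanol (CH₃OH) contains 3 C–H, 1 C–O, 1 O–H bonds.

Reaction I:
  Bonds broken (reactants):
    C–C: 6 × 338 = 2028
    C–H: 20 × 403 = 8060
    O=O: 13 × 491 = 6383
    Σ(broken) = 16471 kJ
  Bonds formed (products):
    C=O: 16 × 791 = 12656
    O–H: 20 × 470 = 9400
    Σ(formed) = 22056 kJ
  ΔH_I = 16471 − 22056 = −5585 kJ
Reaction II:
  Bonds broken (reactants):
    C=O: 2 × 791 = 1582
    H–H: 3 × 428 = 1284
    Σ(broken) = 2866 kJ
  Bonds formed (products):
    C–H: 3 × 403 = 1209
    C–O: 1 × 349 = 349
    O–H: 3 × 470 = 1410
    Σ(formed) = 2968 kJ
  ΔH_II = 2866 − 2968 = −102 kJ
ΔH_I − ΔH_II = −5483 kJ, so reaction I has the more negative ΔH; |ΔH_I − ΔH_II| = 5483 kJ.

Reaction I, by 5483 kJ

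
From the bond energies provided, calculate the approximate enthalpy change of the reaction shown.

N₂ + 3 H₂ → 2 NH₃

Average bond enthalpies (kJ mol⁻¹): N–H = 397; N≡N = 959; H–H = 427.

ΔH ≈ −142 kJ

Bonds broken (reactants):
  H–H: 3 × 427 = 1281
  N≡N: 1 × 959 = 959
  Σ(broken) = 2240 kJ
Bonds formed (products):
  N–H: 6 × 397 = 2382
  Σ(formed) = 2382 kJ
ΔH = Σ(broken) − Σ(formed) = 2240 − 2382 = −142 kJ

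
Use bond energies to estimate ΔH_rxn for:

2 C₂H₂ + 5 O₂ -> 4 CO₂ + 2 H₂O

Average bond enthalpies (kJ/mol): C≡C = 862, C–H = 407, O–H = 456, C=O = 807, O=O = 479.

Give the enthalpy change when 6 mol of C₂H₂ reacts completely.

ΔH = −7599 kJ

Bonds broken (reactants):
  C≡C: 2 × 862 = 1724
  C–H: 4 × 407 = 1628
  O=O: 5 × 479 = 2395
  Σ(broken) = 5747 kJ
Bonds formed (products):
  C=O: 8 × 807 = 6456
  O–H: 4 × 456 = 1824
  Σ(formed) = 8280 kJ
ΔH = Σ(broken) − Σ(formed) = 5747 − 8280 = −2533 kJ
For 3× the reaction as written: 3 × (−2533) = −7599 kJ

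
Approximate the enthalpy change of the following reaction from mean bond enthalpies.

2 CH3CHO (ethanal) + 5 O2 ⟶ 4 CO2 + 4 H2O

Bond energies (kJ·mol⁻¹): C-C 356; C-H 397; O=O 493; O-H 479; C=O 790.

ΔH ≈ −2219 kJ

Bonds broken (reactants):
  C-C: 2 × 356 = 712
  C-H: 8 × 397 = 3176
  C=O: 2 × 790 = 1580
  O=O: 5 × 493 = 2465
  Σ(broken) = 7933 kJ
Bonds formed (products):
  C=O: 8 × 790 = 6320
  O-H: 8 × 479 = 3832
  Σ(formed) = 10152 kJ
ΔH = Σ(broken) − Σ(formed) = 7933 − 10152 = −2219 kJ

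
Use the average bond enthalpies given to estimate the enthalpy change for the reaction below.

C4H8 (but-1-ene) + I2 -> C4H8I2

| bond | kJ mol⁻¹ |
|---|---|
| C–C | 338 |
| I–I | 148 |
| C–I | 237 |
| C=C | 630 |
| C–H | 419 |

ΔH ≈ −34 kJ

Bonds broken (reactants):
  C–C: 2 × 338 = 676
  C–H: 8 × 419 = 3352
  C=C: 1 × 630 = 630
  I–I: 1 × 148 = 148
  Σ(broken) = 4806 kJ
Bonds formed (products):
  C–C: 3 × 338 = 1014
  C–H: 8 × 419 = 3352
  C–I: 2 × 237 = 474
  Σ(formed) = 4840 kJ
ΔH = Σ(broken) − Σ(formed) = 4806 − 4840 = −34 kJ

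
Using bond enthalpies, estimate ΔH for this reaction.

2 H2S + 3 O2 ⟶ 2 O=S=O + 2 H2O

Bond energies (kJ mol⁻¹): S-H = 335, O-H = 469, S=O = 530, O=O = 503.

Bonds broken (reactants):
  O=O: 3 × 503 = 1509
  S-H: 4 × 335 = 1340
  Σ(broken) = 2849 kJ
Bonds formed (products):
  O-H: 4 × 469 = 1876
  S=O: 4 × 530 = 2120
  Σ(formed) = 3996 kJ
ΔH = Σ(broken) − Σ(formed) = 2849 − 3996 = −1147 kJ

ΔH ≈ −1147 kJ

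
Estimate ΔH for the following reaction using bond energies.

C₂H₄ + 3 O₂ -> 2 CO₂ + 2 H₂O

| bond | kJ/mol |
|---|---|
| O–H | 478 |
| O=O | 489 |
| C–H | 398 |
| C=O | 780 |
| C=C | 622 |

Bonds broken (reactants):
  C–H: 4 × 398 = 1592
  C=C: 1 × 622 = 622
  O=O: 3 × 489 = 1467
  Σ(broken) = 3681 kJ
Bonds formed (products):
  C=O: 4 × 780 = 3120
  O–H: 4 × 478 = 1912
  Σ(formed) = 5032 kJ
ΔH = Σ(broken) − Σ(formed) = 3681 − 5032 = −1351 kJ

ΔH ≈ −1351 kJ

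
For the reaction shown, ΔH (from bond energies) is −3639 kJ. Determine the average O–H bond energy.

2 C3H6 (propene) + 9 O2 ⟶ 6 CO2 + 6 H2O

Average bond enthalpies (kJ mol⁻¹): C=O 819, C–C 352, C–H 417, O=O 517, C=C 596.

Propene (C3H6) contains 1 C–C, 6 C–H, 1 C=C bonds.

D(O–H) ≈ 447 kJ/mol

Let D be the O–H bond energy.
Σ(broken) = 2×352 + 12×417 + 2×596 + 9×517 = 11553
Σ(formed) = 12×819 + 12×D = 9828 + 12D
ΔH = Σ(broken) − Σ(formed) = (11553) − (9828 + 12D) = +1725 − 12D
Setting this equal to −3639 kJ gives 12D = 5364, so D = 447 kJ/mol.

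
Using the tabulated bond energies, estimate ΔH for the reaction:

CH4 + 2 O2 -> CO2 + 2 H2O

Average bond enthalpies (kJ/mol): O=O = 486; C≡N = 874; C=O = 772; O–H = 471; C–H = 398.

ΔH ≈ −864 kJ

Bonds broken (reactants):
  C–H: 4 × 398 = 1592
  O=O: 2 × 486 = 972
  Σ(broken) = 2564 kJ
Bonds formed (products):
  C=O: 2 × 772 = 1544
  O–H: 4 × 471 = 1884
  Σ(formed) = 3428 kJ
ΔH = Σ(broken) − Σ(formed) = 2564 − 3428 = −864 kJ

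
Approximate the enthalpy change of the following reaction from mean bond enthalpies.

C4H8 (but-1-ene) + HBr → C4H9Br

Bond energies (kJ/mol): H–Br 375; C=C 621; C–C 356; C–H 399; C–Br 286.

Bonds broken (reactants):
  C–C: 2 × 356 = 712
  C–H: 8 × 399 = 3192
  C=C: 1 × 621 = 621
  H–Br: 1 × 375 = 375
  Σ(broken) = 4900 kJ
Bonds formed (products):
  C–Br: 1 × 286 = 286
  C–C: 3 × 356 = 1068
  C–H: 9 × 399 = 3591
  Σ(formed) = 4945 kJ
ΔH = Σ(broken) − Σ(formed) = 4900 − 4945 = −45 kJ

ΔH ≈ −45 kJ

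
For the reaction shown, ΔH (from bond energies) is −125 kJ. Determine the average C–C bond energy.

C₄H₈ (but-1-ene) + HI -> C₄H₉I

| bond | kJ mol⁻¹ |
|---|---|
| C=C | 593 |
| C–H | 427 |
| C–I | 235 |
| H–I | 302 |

Let D be the C–C bond energy.
Σ(broken) = 2×D + 8×427 + 1×593 + 1×302 = 4311 + 2D
Σ(formed) = 3×D + 9×427 + 1×235 = 4078 + 3D
ΔH = Σ(broken) − Σ(formed) = (4311 + 2D) − (4078 + 3D) = +233 − D
Setting this equal to −125 kJ gives D = 358 kJ/mol.

D(C–C) ≈ 358 kJ/mol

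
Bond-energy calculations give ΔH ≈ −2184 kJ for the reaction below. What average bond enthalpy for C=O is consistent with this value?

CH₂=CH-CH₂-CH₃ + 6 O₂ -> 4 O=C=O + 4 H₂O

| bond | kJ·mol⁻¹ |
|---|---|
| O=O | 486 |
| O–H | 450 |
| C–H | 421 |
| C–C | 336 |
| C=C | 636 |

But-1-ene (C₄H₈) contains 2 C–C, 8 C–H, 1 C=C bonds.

Let D be the C=O bond energy.
Σ(broken) = 2×336 + 8×421 + 1×636 + 6×486 = 7592
Σ(formed) = 8×D + 8×450 = 3600 + 8D
ΔH = Σ(broken) − Σ(formed) = (7592) − (3600 + 8D) = +3992 − 8D
Setting this equal to −2184 kJ gives 8D = 6176, so D = 772 kJ/mol.

D(C=O) ≈ 772 kJ/mol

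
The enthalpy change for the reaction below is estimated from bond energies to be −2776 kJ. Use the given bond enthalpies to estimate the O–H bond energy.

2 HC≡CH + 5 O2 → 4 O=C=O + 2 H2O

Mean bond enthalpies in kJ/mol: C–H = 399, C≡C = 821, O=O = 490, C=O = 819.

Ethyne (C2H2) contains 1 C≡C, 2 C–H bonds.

Let D be the O–H bond energy.
Σ(broken) = 2×821 + 4×399 + 5×490 = 5688
Σ(formed) = 8×819 + 4×D = 6552 + 4D
ΔH = Σ(broken) − Σ(formed) = (5688) − (6552 + 4D) = −864 − 4D
Setting this equal to −2776 kJ gives 4D = 1912, so D = 478 kJ/mol.

D(O–H) ≈ 478 kJ/mol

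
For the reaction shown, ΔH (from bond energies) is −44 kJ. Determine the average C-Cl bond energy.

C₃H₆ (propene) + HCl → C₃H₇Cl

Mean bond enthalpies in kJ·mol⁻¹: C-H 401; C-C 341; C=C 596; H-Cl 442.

Let D be the C-Cl bond energy.
Σ(broken) = 1×341 + 6×401 + 1×596 + 1×442 = 3785
Σ(formed) = 2×341 + 1×D + 7×401 = 3489 + D
ΔH = Σ(broken) − Σ(formed) = (3785) − (3489 + D) = +296 − D
Setting this equal to −44 kJ gives D = 340 kJ/mol.

D(C-Cl) ≈ 340 kJ/mol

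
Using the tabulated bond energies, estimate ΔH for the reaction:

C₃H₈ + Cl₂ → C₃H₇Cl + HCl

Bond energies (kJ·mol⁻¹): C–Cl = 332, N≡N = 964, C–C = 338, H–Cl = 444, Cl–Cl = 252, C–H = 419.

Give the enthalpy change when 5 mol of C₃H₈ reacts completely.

ΔH = −525 kJ

Bonds broken (reactants):
  C–C: 2 × 338 = 676
  C–H: 8 × 419 = 3352
  Cl–Cl: 1 × 252 = 252
  Σ(broken) = 4280 kJ
Bonds formed (products):
  C–C: 2 × 338 = 676
  C–Cl: 1 × 332 = 332
  C–H: 7 × 419 = 2933
  H–Cl: 1 × 444 = 444
  Σ(formed) = 4385 kJ
ΔH = Σ(broken) − Σ(formed) = 4280 − 4385 = −105 kJ
For 5× the reaction as written: 5 × (−105) = −525 kJ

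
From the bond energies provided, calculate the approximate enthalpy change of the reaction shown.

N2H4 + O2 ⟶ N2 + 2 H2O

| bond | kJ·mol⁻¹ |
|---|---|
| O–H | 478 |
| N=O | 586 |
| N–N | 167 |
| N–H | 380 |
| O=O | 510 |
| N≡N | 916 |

ΔH ≈ −631 kJ

Bonds broken (reactants):
  N–H: 4 × 380 = 1520
  N–N: 1 × 167 = 167
  O=O: 1 × 510 = 510
  Σ(broken) = 2197 kJ
Bonds formed (products):
  N≡N: 1 × 916 = 916
  O–H: 4 × 478 = 1912
  Σ(formed) = 2828 kJ
ΔH = Σ(broken) − Σ(formed) = 2197 − 2828 = −631 kJ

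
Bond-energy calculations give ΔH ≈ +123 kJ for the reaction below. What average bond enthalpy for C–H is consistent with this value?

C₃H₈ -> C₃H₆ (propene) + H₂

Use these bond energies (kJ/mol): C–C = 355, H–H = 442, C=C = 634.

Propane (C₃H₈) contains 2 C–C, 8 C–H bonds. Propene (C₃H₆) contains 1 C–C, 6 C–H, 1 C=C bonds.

Let D be the C–H bond energy.
Σ(broken) = 2×355 + 8×D = 710 + 8D
Σ(formed) = 1×355 + 6×D + 1×634 + 1×442 = 1431 + 6D
ΔH = Σ(broken) − Σ(formed) = (710 + 8D) − (1431 + 6D) = −721 + 2D
Setting this equal to +123 kJ gives 2D = 844, so D = 422 kJ/mol.

D(C–H) ≈ 422 kJ/mol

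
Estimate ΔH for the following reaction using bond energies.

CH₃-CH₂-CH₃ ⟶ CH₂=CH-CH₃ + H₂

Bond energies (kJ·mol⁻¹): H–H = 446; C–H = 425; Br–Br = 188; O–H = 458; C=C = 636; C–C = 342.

Bonds broken (reactants):
  C–C: 2 × 342 = 684
  C–H: 8 × 425 = 3400
  Σ(broken) = 4084 kJ
Bonds formed (products):
  C–C: 1 × 342 = 342
  C–H: 6 × 425 = 2550
  C=C: 1 × 636 = 636
  H–H: 1 × 446 = 446
  Σ(formed) = 3974 kJ
ΔH = Σ(broken) − Σ(formed) = 4084 − 3974 = +110 kJ

ΔH ≈ +110 kJ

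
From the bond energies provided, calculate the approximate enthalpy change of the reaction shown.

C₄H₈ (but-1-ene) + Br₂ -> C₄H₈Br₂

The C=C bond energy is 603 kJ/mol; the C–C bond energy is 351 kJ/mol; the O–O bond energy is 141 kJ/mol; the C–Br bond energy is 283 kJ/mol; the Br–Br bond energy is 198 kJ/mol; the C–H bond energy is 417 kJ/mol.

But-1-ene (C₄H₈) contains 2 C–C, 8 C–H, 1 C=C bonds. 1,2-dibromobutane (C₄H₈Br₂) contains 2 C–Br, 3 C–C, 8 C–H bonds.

Bonds broken (reactants):
  Br–Br: 1 × 198 = 198
  C–C: 2 × 351 = 702
  C–H: 8 × 417 = 3336
  C=C: 1 × 603 = 603
  Σ(broken) = 4839 kJ
Bonds formed (products):
  C–Br: 2 × 283 = 566
  C–C: 3 × 351 = 1053
  C–H: 8 × 417 = 3336
  Σ(formed) = 4955 kJ
ΔH = Σ(broken) − Σ(formed) = 4839 − 4955 = −116 kJ

ΔH ≈ −116 kJ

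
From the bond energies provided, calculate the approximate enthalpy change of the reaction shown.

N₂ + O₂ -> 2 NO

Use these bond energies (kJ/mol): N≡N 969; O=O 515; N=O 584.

ΔH ≈ +316 kJ

Bonds broken (reactants):
  N≡N: 1 × 969 = 969
  O=O: 1 × 515 = 515
  Σ(broken) = 1484 kJ
Bonds formed (products):
  N=O: 2 × 584 = 1168
  Σ(formed) = 1168 kJ
ΔH = Σ(broken) − Σ(formed) = 1484 − 1168 = +316 kJ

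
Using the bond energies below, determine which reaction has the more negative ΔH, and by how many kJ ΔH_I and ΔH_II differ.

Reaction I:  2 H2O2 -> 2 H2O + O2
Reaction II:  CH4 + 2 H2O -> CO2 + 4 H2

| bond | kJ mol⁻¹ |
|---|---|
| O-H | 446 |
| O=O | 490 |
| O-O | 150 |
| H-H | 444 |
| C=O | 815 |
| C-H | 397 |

Reaction I:
  Bonds broken (reactants):
    O-H: 4 × 446 = 1784
    O-O: 2 × 150 = 300
    Σ(broken) = 2084 kJ
  Bonds formed (products):
    O-H: 4 × 446 = 1784
    O=O: 1 × 490 = 490
    Σ(formed) = 2274 kJ
  ΔH_I = 2084 − 2274 = −190 kJ
Reaction II:
  Bonds broken (reactants):
    C-H: 4 × 397 = 1588
    O-H: 4 × 446 = 1784
    Σ(broken) = 3372 kJ
  Bonds formed (products):
    C=O: 2 × 815 = 1630
    H-H: 4 × 444 = 1776
    Σ(formed) = 3406 kJ
  ΔH_II = 3372 − 3406 = −34 kJ
ΔH_I − ΔH_II = −156 kJ, so reaction I has the more negative ΔH; |ΔH_I − ΔH_II| = 156 kJ.

Reaction I, by 156 kJ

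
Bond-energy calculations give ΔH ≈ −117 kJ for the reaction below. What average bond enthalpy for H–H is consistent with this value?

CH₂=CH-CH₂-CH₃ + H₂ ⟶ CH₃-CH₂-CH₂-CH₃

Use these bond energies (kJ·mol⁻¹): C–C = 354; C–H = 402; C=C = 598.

D(H–H) ≈ 443 kJ/mol

Let D be the H–H bond energy.
Σ(broken) = 2×354 + 8×402 + 1×598 + 1×D = 4522 + D
Σ(formed) = 3×354 + 10×402 = 5082
ΔH = Σ(broken) − Σ(formed) = (4522 + D) − (5082) = −560 + D
Setting this equal to −117 kJ gives D = 443 kJ/mol.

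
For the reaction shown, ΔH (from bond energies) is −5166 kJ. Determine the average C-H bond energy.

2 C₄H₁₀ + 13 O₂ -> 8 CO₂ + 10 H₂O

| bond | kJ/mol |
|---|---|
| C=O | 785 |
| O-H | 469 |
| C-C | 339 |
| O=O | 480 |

D(C-H) ≈ 425 kJ/mol

Let D be the C-H bond energy.
Σ(broken) = 6×339 + 20×D + 13×480 = 8274 + 20D
Σ(formed) = 16×785 + 20×469 = 21940
ΔH = Σ(broken) − Σ(formed) = (8274 + 20D) − (21940) = −13666 + 20D
Setting this equal to −5166 kJ gives 20D = 8500, so D = 425 kJ/mol.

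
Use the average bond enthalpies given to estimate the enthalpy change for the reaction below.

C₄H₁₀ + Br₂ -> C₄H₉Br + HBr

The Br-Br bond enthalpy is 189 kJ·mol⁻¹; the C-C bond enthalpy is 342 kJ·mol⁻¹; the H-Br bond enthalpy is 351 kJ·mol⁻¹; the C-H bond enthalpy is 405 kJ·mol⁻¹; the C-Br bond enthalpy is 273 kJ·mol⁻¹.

Bonds broken (reactants):
  Br-Br: 1 × 189 = 189
  C-C: 3 × 342 = 1026
  C-H: 10 × 405 = 4050
  Σ(broken) = 5265 kJ
Bonds formed (products):
  C-Br: 1 × 273 = 273
  C-C: 3 × 342 = 1026
  C-H: 9 × 405 = 3645
  H-Br: 1 × 351 = 351
  Σ(formed) = 5295 kJ
ΔH = Σ(broken) − Σ(formed) = 5265 − 5295 = −30 kJ

ΔH ≈ −30 kJ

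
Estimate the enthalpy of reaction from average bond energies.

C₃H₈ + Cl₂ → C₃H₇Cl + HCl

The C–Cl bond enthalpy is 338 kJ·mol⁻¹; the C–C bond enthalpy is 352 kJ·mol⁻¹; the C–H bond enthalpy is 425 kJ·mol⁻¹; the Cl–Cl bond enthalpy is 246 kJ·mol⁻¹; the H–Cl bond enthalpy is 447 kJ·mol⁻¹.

Bonds broken (reactants):
  C–C: 2 × 352 = 704
  C–H: 8 × 425 = 3400
  Cl–Cl: 1 × 246 = 246
  Σ(broken) = 4350 kJ
Bonds formed (products):
  C–C: 2 × 352 = 704
  C–Cl: 1 × 338 = 338
  C–H: 7 × 425 = 2975
  H–Cl: 1 × 447 = 447
  Σ(formed) = 4464 kJ
ΔH = Σ(broken) − Σ(formed) = 4350 − 4464 = −114 kJ

ΔH ≈ −114 kJ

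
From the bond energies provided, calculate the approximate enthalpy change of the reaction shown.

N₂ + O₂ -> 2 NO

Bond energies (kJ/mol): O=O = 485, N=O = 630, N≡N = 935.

ΔH ≈ +160 kJ

Bonds broken (reactants):
  N≡N: 1 × 935 = 935
  O=O: 1 × 485 = 485
  Σ(broken) = 1420 kJ
Bonds formed (products):
  N=O: 2 × 630 = 1260
  Σ(formed) = 1260 kJ
ΔH = Σ(broken) − Σ(formed) = 1420 − 1260 = +160 kJ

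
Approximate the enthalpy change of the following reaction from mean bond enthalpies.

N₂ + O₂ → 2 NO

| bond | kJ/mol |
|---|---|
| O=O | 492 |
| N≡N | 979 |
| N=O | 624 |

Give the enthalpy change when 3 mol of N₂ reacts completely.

Bonds broken (reactants):
  N≡N: 1 × 979 = 979
  O=O: 1 × 492 = 492
  Σ(broken) = 1471 kJ
Bonds formed (products):
  N=O: 2 × 624 = 1248
  Σ(formed) = 1248 kJ
ΔH = Σ(broken) − Σ(formed) = 1471 − 1248 = +223 kJ
For 3× the reaction as written: 3 × (+223) = +669 kJ

ΔH = +669 kJ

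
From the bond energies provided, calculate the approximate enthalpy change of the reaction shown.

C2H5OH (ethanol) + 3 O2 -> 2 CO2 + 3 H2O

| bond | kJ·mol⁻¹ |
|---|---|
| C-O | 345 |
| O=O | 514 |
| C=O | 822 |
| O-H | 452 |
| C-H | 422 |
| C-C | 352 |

ΔH ≈ −1199 kJ

Bonds broken (reactants):
  C-C: 1 × 352 = 352
  C-H: 5 × 422 = 2110
  C-O: 1 × 345 = 345
  O-H: 1 × 452 = 452
  O=O: 3 × 514 = 1542
  Σ(broken) = 4801 kJ
Bonds formed (products):
  C=O: 4 × 822 = 3288
  O-H: 6 × 452 = 2712
  Σ(formed) = 6000 kJ
ΔH = Σ(broken) − Σ(formed) = 4801 − 6000 = −1199 kJ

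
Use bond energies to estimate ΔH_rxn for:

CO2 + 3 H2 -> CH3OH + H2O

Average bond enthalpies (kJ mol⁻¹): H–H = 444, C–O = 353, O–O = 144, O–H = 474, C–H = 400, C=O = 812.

ΔH ≈ −19 kJ

Bonds broken (reactants):
  C=O: 2 × 812 = 1624
  H–H: 3 × 444 = 1332
  Σ(broken) = 2956 kJ
Bonds formed (products):
  C–H: 3 × 400 = 1200
  C–O: 1 × 353 = 353
  O–H: 3 × 474 = 1422
  Σ(formed) = 2975 kJ
ΔH = Σ(broken) − Σ(formed) = 2956 − 2975 = −19 kJ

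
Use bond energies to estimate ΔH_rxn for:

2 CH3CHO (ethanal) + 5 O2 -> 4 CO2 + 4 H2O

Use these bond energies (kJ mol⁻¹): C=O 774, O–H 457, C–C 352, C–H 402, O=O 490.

Bonds broken (reactants):
  C–C: 2 × 352 = 704
  C–H: 8 × 402 = 3216
  C=O: 2 × 774 = 1548
  O=O: 5 × 490 = 2450
  Σ(broken) = 7918 kJ
Bonds formed (products):
  C=O: 8 × 774 = 6192
  O–H: 8 × 457 = 3656
  Σ(formed) = 9848 kJ
ΔH = Σ(broken) − Σ(formed) = 7918 − 9848 = −1930 kJ

ΔH ≈ −1930 kJ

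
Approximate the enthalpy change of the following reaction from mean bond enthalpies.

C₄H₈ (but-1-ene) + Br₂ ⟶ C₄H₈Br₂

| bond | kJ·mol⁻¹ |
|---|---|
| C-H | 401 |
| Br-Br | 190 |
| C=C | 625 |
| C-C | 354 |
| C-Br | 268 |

ΔH ≈ −75 kJ

Bonds broken (reactants):
  Br-Br: 1 × 190 = 190
  C-C: 2 × 354 = 708
  C-H: 8 × 401 = 3208
  C=C: 1 × 625 = 625
  Σ(broken) = 4731 kJ
Bonds formed (products):
  C-Br: 2 × 268 = 536
  C-C: 3 × 354 = 1062
  C-H: 8 × 401 = 3208
  Σ(formed) = 4806 kJ
ΔH = Σ(broken) − Σ(formed) = 4731 − 4806 = −75 kJ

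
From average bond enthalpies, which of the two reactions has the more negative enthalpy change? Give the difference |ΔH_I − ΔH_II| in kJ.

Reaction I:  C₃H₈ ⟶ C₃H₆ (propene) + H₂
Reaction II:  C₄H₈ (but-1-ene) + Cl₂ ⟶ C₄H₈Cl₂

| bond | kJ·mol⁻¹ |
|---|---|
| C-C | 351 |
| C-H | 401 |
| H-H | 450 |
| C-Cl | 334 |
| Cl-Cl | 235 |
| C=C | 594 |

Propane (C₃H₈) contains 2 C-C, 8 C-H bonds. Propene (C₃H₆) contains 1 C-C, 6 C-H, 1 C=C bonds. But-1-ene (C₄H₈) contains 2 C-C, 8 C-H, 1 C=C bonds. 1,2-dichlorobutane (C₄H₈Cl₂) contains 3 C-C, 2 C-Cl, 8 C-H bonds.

Reaction I:
  Bonds broken (reactants):
    C-C: 2 × 351 = 702
    C-H: 8 × 401 = 3208
    Σ(broken) = 3910 kJ
  Bonds formed (products):
    C-C: 1 × 351 = 351
    C-H: 6 × 401 = 2406
    C=C: 1 × 594 = 594
    H-H: 1 × 450 = 450
    Σ(formed) = 3801 kJ
  ΔH_I = 3910 − 3801 = +109 kJ
Reaction II:
  Bonds broken (reactants):
    C-C: 2 × 351 = 702
    C-H: 8 × 401 = 3208
    C=C: 1 × 594 = 594
    Cl-Cl: 1 × 235 = 235
    Σ(broken) = 4739 kJ
  Bonds formed (products):
    C-C: 3 × 351 = 1053
    C-Cl: 2 × 334 = 668
    C-H: 8 × 401 = 3208
    Σ(formed) = 4929 kJ
  ΔH_II = 4739 − 4929 = −190 kJ
ΔH_I − ΔH_II = +299 kJ, so reaction II has the more negative ΔH; |ΔH_I − ΔH_II| = 299 kJ.

Reaction II, by 299 kJ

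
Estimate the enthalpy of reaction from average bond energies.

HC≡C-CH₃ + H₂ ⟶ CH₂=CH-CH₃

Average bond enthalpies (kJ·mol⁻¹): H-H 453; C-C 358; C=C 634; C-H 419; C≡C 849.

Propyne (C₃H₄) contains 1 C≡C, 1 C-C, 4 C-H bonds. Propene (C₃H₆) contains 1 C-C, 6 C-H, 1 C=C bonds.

Bonds broken (reactants):
  C≡C: 1 × 849 = 849
  C-C: 1 × 358 = 358
  C-H: 4 × 419 = 1676
  H-H: 1 × 453 = 453
  Σ(broken) = 3336 kJ
Bonds formed (products):
  C-C: 1 × 358 = 358
  C-H: 6 × 419 = 2514
  C=C: 1 × 634 = 634
  Σ(formed) = 3506 kJ
ΔH = Σ(broken) − Σ(formed) = 3336 − 3506 = −170 kJ

ΔH ≈ −170 kJ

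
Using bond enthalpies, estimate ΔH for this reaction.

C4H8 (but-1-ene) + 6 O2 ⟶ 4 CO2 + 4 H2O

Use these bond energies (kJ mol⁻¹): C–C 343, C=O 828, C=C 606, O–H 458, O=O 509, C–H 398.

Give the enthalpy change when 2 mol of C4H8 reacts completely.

Bonds broken (reactants):
  C–C: 2 × 343 = 686
  C–H: 8 × 398 = 3184
  C=C: 1 × 606 = 606
  O=O: 6 × 509 = 3054
  Σ(broken) = 7530 kJ
Bonds formed (products):
  C=O: 8 × 828 = 6624
  O–H: 8 × 458 = 3664
  Σ(formed) = 10288 kJ
ΔH = Σ(broken) − Σ(formed) = 7530 − 10288 = −2758 kJ
For 2× the reaction as written: 2 × (−2758) = −5516 kJ

ΔH = −5516 kJ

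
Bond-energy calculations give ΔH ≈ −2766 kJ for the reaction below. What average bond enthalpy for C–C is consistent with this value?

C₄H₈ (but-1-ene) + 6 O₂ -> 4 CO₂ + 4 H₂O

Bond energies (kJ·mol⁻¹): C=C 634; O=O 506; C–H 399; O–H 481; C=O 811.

Let D be the C–C bond energy.
Σ(broken) = 2×D + 8×399 + 1×634 + 6×506 = 6862 + 2D
Σ(formed) = 8×811 + 8×481 = 10336
ΔH = Σ(broken) − Σ(formed) = (6862 + 2D) − (10336) = −3474 + 2D
Setting this equal to −2766 kJ gives 2D = 708, so D = 354 kJ/mol.

D(C–C) ≈ 354 kJ/mol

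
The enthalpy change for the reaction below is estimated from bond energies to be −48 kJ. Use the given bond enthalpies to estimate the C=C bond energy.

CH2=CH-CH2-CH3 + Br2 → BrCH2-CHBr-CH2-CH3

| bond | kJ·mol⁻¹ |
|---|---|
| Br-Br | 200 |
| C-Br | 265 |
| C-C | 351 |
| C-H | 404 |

Let D be the C=C bond energy.
Σ(broken) = 1×200 + 2×351 + 8×404 + 1×D = 4134 + D
Σ(formed) = 2×265 + 3×351 + 8×404 = 4815
ΔH = Σ(broken) − Σ(formed) = (4134 + D) − (4815) = −681 + D
Setting this equal to −48 kJ gives D = 633 kJ/mol.

D(C=C) ≈ 633 kJ/mol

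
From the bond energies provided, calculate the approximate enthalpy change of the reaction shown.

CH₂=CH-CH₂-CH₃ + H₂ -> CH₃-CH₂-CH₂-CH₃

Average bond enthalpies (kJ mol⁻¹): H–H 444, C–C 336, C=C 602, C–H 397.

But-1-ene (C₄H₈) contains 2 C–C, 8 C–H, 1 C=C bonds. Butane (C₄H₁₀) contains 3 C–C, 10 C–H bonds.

Bonds broken (reactants):
  C–C: 2 × 336 = 672
  C–H: 8 × 397 = 3176
  C=C: 1 × 602 = 602
  H–H: 1 × 444 = 444
  Σ(broken) = 4894 kJ
Bonds formed (products):
  C–C: 3 × 336 = 1008
  C–H: 10 × 397 = 3970
  Σ(formed) = 4978 kJ
ΔH = Σ(broken) − Σ(formed) = 4894 − 4978 = −84 kJ

ΔH ≈ −84 kJ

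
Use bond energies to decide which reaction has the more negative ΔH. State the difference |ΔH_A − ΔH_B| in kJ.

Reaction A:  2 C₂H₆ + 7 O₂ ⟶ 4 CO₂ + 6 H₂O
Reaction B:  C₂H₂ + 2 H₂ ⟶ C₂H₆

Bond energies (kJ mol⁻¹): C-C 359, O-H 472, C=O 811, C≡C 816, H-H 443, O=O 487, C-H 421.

Reaction A, by 2632 kJ

Reaction A:
  Bonds broken (reactants):
    C-C: 2 × 359 = 718
    C-H: 12 × 421 = 5052
    O=O: 7 × 487 = 3409
    Σ(broken) = 9179 kJ
  Bonds formed (products):
    C=O: 8 × 811 = 6488
    O-H: 12 × 472 = 5664
    Σ(formed) = 12152 kJ
  ΔH_A = 9179 − 12152 = −2973 kJ
Reaction B:
  Bonds broken (reactants):
    C≡C: 1 × 816 = 816
    C-H: 2 × 421 = 842
    H-H: 2 × 443 = 886
    Σ(broken) = 2544 kJ
  Bonds formed (products):
    C-C: 1 × 359 = 359
    C-H: 6 × 421 = 2526
    Σ(formed) = 2885 kJ
  ΔH_B = 2544 − 2885 = −341 kJ
ΔH_A − ΔH_B = −2632 kJ, so reaction A has the more negative ΔH; |ΔH_A − ΔH_B| = 2632 kJ.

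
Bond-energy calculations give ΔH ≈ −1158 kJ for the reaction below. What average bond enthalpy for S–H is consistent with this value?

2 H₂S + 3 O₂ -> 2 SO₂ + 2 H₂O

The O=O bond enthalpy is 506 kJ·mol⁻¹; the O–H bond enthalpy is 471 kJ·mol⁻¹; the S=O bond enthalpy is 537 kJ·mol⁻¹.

Let D be the S–H bond energy.
Σ(broken) = 3×506 + 4×D = 1518 + 4D
Σ(formed) = 4×471 + 4×537 = 4032
ΔH = Σ(broken) − Σ(formed) = (1518 + 4D) − (4032) = −2514 + 4D
Setting this equal to −1158 kJ gives 4D = 1356, so D = 339 kJ/mol.

D(S–H) ≈ 339 kJ/mol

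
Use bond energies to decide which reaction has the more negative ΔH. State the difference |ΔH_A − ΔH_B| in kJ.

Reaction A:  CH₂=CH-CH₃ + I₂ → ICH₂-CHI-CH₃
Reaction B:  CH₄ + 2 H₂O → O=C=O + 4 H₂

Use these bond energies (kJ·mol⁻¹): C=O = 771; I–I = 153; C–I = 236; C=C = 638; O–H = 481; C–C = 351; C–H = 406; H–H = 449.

Reaction A:
  Bonds broken (reactants):
    C–C: 1 × 351 = 351
    C–H: 6 × 406 = 2436
    C=C: 1 × 638 = 638
    I–I: 1 × 153 = 153
    Σ(broken) = 3578 kJ
  Bonds formed (products):
    C–C: 2 × 351 = 702
    C–H: 6 × 406 = 2436
    C–I: 2 × 236 = 472
    Σ(formed) = 3610 kJ
  ΔH_A = 3578 − 3610 = −32 kJ
Reaction B:
  Bonds broken (reactants):
    C–H: 4 × 406 = 1624
    O–H: 4 × 481 = 1924
    Σ(broken) = 3548 kJ
  Bonds formed (products):
    C=O: 2 × 771 = 1542
    H–H: 4 × 449 = 1796
    Σ(formed) = 3338 kJ
  ΔH_B = 3548 − 3338 = +210 kJ
ΔH_A − ΔH_B = −242 kJ, so reaction A has the more negative ΔH; |ΔH_A − ΔH_B| = 242 kJ.

Reaction A, by 242 kJ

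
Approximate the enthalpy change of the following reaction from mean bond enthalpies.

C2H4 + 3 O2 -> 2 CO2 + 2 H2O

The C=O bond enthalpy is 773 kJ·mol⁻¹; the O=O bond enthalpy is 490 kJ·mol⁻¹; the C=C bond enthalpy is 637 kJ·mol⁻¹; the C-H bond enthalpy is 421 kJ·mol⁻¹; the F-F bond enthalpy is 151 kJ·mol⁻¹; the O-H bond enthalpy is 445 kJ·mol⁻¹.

Bonds broken (reactants):
  C-H: 4 × 421 = 1684
  C=C: 1 × 637 = 637
  O=O: 3 × 490 = 1470
  Σ(broken) = 3791 kJ
Bonds formed (products):
  C=O: 4 × 773 = 3092
  O-H: 4 × 445 = 1780
  Σ(formed) = 4872 kJ
ΔH = Σ(broken) − Σ(formed) = 3791 − 4872 = −1081 kJ

ΔH ≈ −1081 kJ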